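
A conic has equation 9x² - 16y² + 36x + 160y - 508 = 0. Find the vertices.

Collect terms: 9(x² + 4x) -16(y² - 10y) = 508
9(x + 2)² -16(y - 5)² = 508 + 36 - 400 = 144
Dividing both sides by 144: (x + 2)²/16 - (y - 5)²/9 = 1
Hyperbola, center (-2, 5), transverse axis horizontal; a² = 16, b² = 9.
a = 4. Vertices at (h ± a, k).

(-6, 5) and (2, 5)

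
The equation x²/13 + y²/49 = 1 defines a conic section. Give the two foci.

(0, -6) and (0, 6)

Center (0, 0). The larger denominator 49 sits under the y-term, so the major axis is vertical; a² = 49, b² = 13.
c² = a² - b² = 49 - 13 = 36, so c = 6.
Foci lie on the vertical axis through the center: (h, k ± c).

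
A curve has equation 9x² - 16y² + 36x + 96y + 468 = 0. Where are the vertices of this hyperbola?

(-2, -3) and (-2, 9)

Group: 9(x² + 4x) -16(y² - 6y) = -468
Complete the square: 9(x + 2)² -16(y - 3)² = -468 + 36 - 144 = -576
Divide by -576: (y - 3)²/36 - (x + 2)²/64 = 1
Hyperbola, center (-2, 3), transverse axis vertical; a² = 36, b² = 64.
a = 6. Vertices at (h, k ± a).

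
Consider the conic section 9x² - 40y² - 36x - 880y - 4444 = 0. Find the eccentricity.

Group: 9(x² - 4x) -40(y² + 22y) = 4444
9(x - 2)² -40(y + 11)² = 4444 + 36 - 4840 = -360
Dividing both sides by -360: (y + 11)²/9 - (x - 2)²/40 = 1
Hyperbola, center (2, -11), transverse axis vertical; a² = 9, b² = 40.
c² = a² + b² = 49, so c = 7.
e = c/a = 7/3.

e = 7/3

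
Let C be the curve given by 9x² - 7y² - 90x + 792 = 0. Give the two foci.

Rearranging, 9(x² - 10x) -7y² = -792.
Complete the square in x and y: 9(x - 5)² -7y² = -792 + 225 + 0 = -567
Divide through by -567 to get y²/81 - (x - 5)²/63 = 1.
Hyperbola, center (5, 0), transverse axis vertical; a² = 81, b² = 63.
c² = a² + b² = 81 + 63 = 144, so c = 12.
Foci lie on the vertical axis through the center: (h, k ± c).

(5, -12) and (5, 12)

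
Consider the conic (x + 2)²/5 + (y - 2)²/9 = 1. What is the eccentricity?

Center (-2, 2). The larger denominator 9 sits under the y-term, so the major axis is vertical; a² = 9, b² = 5.
c² = a² - b² = 4, so c = 2.
e = c/a = 2/3.

e = 2/3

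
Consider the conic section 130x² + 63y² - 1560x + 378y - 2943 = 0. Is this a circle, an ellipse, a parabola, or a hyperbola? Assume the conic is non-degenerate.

No xy term. Coefficients of x² and y² are A = 130, C = 63.
A and C have the same sign but A ≠ C ⇒ ellipse.

ellipse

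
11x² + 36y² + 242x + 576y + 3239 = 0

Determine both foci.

11(x² + 22x) + 36(y² + 16y) = -3239
Complete the square in x and y: 11(x + 11)² + 36(y + 8)² = -3239 + 1331 + 2304 = 396
Divide by 396: (x + 11)²/36 + (y + 8)²/11 = 1
Ellipse, center (-11, -8), major axis horizontal; a² = 36, b² = 11.
c² = a² - b² = 36 - 11 = 25, so c = 5.
Foci lie on the horizontal axis through the center: (h ± c, k).

(-16, -8) and (-6, -8)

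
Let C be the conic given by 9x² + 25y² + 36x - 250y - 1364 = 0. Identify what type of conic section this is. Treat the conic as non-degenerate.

No xy term. Coefficients of x² and y² are A = 9, C = 25.
A and C have the same sign but A ≠ C ⇒ ellipse.

ellipse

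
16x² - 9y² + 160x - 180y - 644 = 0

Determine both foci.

(-10, -10) and (0, -10)

Group: 16(x² + 10x) -9(y² + 20y) = 644
Complete the square: 16(x + 5)² -9(y + 10)² = 644 + 400 - 900 = 144
Dividing both sides by 144: (x + 5)²/9 - (y + 10)²/16 = 1
Hyperbola, center (-5, -10), transverse axis horizontal; a² = 9, b² = 16.
c² = a² + b² = 9 + 16 = 25, so c = 5.
Foci lie on the horizontal axis through the center: (h ± c, k).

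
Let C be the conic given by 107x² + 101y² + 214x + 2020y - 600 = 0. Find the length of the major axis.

2√107

Collect terms: 107(x² + 2x) + 101(y² + 20y) = 600
107(x + 1)² + 101(y + 10)² = 600 + 107 + 10100 = 10807
Dividing both sides by 10807: (x + 1)²/101 + (y + 10)²/107 = 1
Ellipse, center (-1, -10), major axis vertical; a² = 107, b² = 101.
a² = 107 so a = √107; the major axis has length 2a = 2√107.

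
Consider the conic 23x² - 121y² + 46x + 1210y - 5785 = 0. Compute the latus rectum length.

Rearranging, 23(x² + 2x) -121(y² - 10y) = 5785.
Complete the square: 23(x + 1)² -121(y - 5)² = 5785 + 23 - 3025 = 2783
Divide by 2783: (x + 1)²/121 - (y - 5)²/23 = 1
Hyperbola, center (-1, 5), transverse axis horizontal; a² = 121, b² = 23.
Latus rectum length = 2b²/a = 2·23/11 = 46/11.

46/11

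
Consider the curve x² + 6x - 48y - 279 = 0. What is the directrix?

Only x is squared. Complete the square in x: (x + 3)² = 48(y + 6).
Vertex (-3, -6); 4p = 48 so p = 12. Opens up.
Directrix is the horizontal line y = k − p = -6 − (12) = -18.

y = -18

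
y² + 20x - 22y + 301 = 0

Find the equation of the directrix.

Only y is squared. Complete the square in y: (y - 11)² = -20(x + 9).
Vertex (-9, 11); 4p = -20 so p = -5. Opens left.
Directrix is the vertical line x = h − p = -9 − (-5) = -4.

x = -4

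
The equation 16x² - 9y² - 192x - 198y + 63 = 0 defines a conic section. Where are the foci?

Group: 16(x² - 12x) -9(y² + 22y) = -63
Completing the square gives 16(x - 6)² -9(y + 11)² = -63 + 576 - 1089 = -576.
Divide by -576: (y + 11)²/64 - (x - 6)²/36 = 1
Hyperbola, center (6, -11), transverse axis vertical; a² = 64, b² = 36.
c² = a² + b² = 64 + 36 = 100, so c = 10.
Foci lie on the vertical axis through the center: (h, k ± c).

(6, -21) and (6, -1)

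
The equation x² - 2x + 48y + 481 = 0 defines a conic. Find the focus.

Only x is squared. Complete the square in x: (x - 1)² = -48(y + 10).
Vertex (1, -10); 4p = -48 so p = -12. Opens down.
Focus is p units from the vertex along the axis: (h, k + p).

(1, -22)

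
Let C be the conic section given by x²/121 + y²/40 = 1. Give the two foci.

(-9, 0) and (9, 0)

Center (0, 0). The larger denominator 121 sits under the x-term, so the major axis is horizontal; a² = 121, b² = 40.
c² = a² - b² = 121 - 40 = 81, so c = 9.
Foci lie on the horizontal axis through the center: (h ± c, k).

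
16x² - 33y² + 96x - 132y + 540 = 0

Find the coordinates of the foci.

(-3, -9) and (-3, 5)

Collect terms: 16(x² + 6x) -33(y² + 4y) = -540
Completing the square gives 16(x + 3)² -33(y + 2)² = -540 + 144 - 132 = -528.
Dividing both sides by -528: (y + 2)²/16 - (x + 3)²/33 = 1
Hyperbola, center (-3, -2), transverse axis vertical; a² = 16, b² = 33.
c² = a² + b² = 16 + 33 = 49, so c = 7.
Foci lie on the vertical axis through the center: (h, k ± c).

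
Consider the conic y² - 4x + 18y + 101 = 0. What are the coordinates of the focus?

Only y is squared. Complete the square in y: (y + 9)² = 4(x - 5).
Vertex (5, -9); 4p = 4 so p = 1. Opens right.
Focus is p units from the vertex along the axis: (h + p, k).

(6, -9)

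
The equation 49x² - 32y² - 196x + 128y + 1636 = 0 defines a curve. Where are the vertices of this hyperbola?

(2, -5) and (2, 9)

Group: 49(x² - 4x) -32(y² - 4y) = -1636
49(x - 2)² -32(y - 2)² = -1636 + 196 - 128 = -1568
Divide by -1568: (y - 2)²/49 - (x - 2)²/32 = 1
Hyperbola, center (2, 2), transverse axis vertical; a² = 49, b² = 32.
a = 7. Vertices at (h, k ± a).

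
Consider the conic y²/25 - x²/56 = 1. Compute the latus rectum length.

Center (0, 0). The positive term is the y-term, so the transverse axis is vertical; a² = 25, b² = 56.
Latus rectum length = 2b²/a = 2·56/5 = 112/5.

112/5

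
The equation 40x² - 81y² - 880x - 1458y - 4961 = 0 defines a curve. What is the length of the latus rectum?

Group the x- and y-terms: 40(x² - 22x) -81(y² + 18y) = 4961
Completing the square gives 40(x - 11)² -81(y + 9)² = 4961 + 4840 - 6561 = 3240.
Divide through by 3240 to get (x - 11)²/81 - (y + 9)²/40 = 1.
Hyperbola, center (11, -9), transverse axis horizontal; a² = 81, b² = 40.
Latus rectum length = 2b²/a = 2·40/9 = 80/9.

80/9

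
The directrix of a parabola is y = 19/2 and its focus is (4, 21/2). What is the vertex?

The vertex is the midpoint between the focus and the directrix along the axis of symmetry.
Axis is vertical (directrix is horizontal). Vertex y-coordinate = (21/2 + 19/2)/2 = 10; x-coordinate = 4.

(4, 10)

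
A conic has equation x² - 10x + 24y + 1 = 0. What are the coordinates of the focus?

(5, -5)

Only x is squared. Complete the square in x: (x - 5)² = -24(y - 1).
Vertex (5, 1); 4p = -24 so p = -6. Opens down.
Focus is p units from the vertex along the axis: (h, k + p).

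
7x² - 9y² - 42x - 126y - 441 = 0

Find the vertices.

Collect terms: 7(x² - 6x) -9(y² + 14y) = 441
Complete the square in x and y: 7(x - 3)² -9(y + 7)² = 441 + 63 - 441 = 63
Dividing both sides by 63: (x - 3)²/9 - (y + 7)²/7 = 1
Hyperbola, center (3, -7), transverse axis horizontal; a² = 9, b² = 7.
a = 3. Vertices at (h ± a, k).

(0, -7) and (6, -7)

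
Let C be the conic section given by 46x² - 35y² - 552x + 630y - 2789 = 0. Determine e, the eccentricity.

e = 9√35/35

Rearranging, 46(x² - 12x) -35(y² - 18y) = 2789.
Complete the square: 46(x - 6)² -35(y - 9)² = 2789 + 1656 - 2835 = 1610
Divide by 1610: (x - 6)²/35 - (y - 9)²/46 = 1
Hyperbola, center (6, 9), transverse axis horizontal; a² = 35, b² = 46.
c² = a² + b² = 81, so c = 9.
e = c/a = 9/√35 = 9√35/35.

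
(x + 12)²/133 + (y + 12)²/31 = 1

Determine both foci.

Center (-12, -12). The larger denominator 133 sits under the x-term, so the major axis is horizontal; a² = 133, b² = 31.
c² = a² - b² = 133 - 31 = 102, so c = √102.
Foci lie on the horizontal axis through the center: (h ± c, k).

(-12 - √102, -12) and (-12 + √102, -12)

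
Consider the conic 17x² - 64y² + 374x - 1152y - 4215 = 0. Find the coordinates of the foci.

17(x² + 22x) -64(y² + 18y) = 4215
Completing the square gives 17(x + 11)² -64(y + 9)² = 4215 + 2057 - 5184 = 1088.
Dividing both sides by 1088: (x + 11)²/64 - (y + 9)²/17 = 1
Hyperbola, center (-11, -9), transverse axis horizontal; a² = 64, b² = 17.
c² = a² + b² = 64 + 17 = 81, so c = 9.
Foci lie on the horizontal axis through the center: (h ± c, k).

(-20, -9) and (-2, -9)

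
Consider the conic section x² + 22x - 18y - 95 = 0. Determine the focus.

(-11, -15/2)

Only x is squared. Complete the square in x: (x + 11)² = 18(y + 12).
Vertex (-11, -12); 4p = 18 so p = 9/2. Opens up.
Focus is p units from the vertex along the axis: (h, k + p).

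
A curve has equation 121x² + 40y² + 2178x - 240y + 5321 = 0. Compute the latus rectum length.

121(x² + 18x) + 40(y² - 6y) = -5321
121(x + 9)² + 40(y - 3)² = -5321 + 9801 + 360 = 4840
Divide by 4840: (x + 9)²/40 + (y - 3)²/121 = 1
Ellipse, center (-9, 3), major axis vertical; a² = 121, b² = 40.
Latus rectum length = 2b²/a = 2·40/11 = 80/11.

80/11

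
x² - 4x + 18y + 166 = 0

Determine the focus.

Only x is squared. Complete the square in x: (x - 2)² = -18(y + 9).
Vertex (2, -9); 4p = -18 so p = -9/2. Opens down.
Focus is p units from the vertex along the axis: (h, k + p).

(2, -27/2)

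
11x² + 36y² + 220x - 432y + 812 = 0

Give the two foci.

(-20, 6) and (0, 6)

11(x² + 20x) + 36(y² - 12y) = -812
Completing the square gives 11(x + 10)² + 36(y - 6)² = -812 + 1100 + 1296 = 1584.
Divide by 1584: (x + 10)²/144 + (y - 6)²/44 = 1
Ellipse, center (-10, 6), major axis horizontal; a² = 144, b² = 44.
c² = a² - b² = 144 - 44 = 100, so c = 10.
Foci lie on the horizontal axis through the center: (h ± c, k).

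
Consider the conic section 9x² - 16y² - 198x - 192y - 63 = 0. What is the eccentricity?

Collect terms: 9(x² - 22x) -16(y² + 12y) = 63
9(x - 11)² -16(y + 6)² = 63 + 1089 - 576 = 576
Divide by 576: (x - 11)²/64 - (y + 6)²/36 = 1
Hyperbola, center (11, -6), transverse axis horizontal; a² = 64, b² = 36.
c² = a² + b² = 100, so c = 10.
e = c/a = 10/8 = 5/4.

e = 5/4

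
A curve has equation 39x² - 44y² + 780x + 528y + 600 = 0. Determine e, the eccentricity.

Group the x- and y-terms: 39(x² + 20x) -44(y² - 12y) = -600
39(x + 10)² -44(y - 6)² = -600 + 3900 - 1584 = 1716
Divide by 1716: (x + 10)²/44 - (y - 6)²/39 = 1
Hyperbola, center (-10, 6), transverse axis horizontal; a² = 44, b² = 39.
c² = a² + b² = 83, so c = √83.
e = c/a = √83/2√11 = √913/22.

e = √913/22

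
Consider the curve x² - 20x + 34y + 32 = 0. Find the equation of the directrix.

y = 21/2

Only x is squared. Complete the square in x: (x - 10)² = -34(y - 2).
Vertex (10, 2); 4p = -34 so p = -17/2. Opens down.
Directrix is the horizontal line y = k − p = 2 − (-17/2) = 21/2.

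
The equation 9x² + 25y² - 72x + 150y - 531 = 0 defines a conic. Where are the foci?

Rearranging, 9(x² - 8x) + 25(y² + 6y) = 531.
Complete the square: 9(x - 4)² + 25(y + 3)² = 531 + 144 + 225 = 900
Divide through by 900 to get (x - 4)²/100 + (y + 3)²/36 = 1.
Ellipse, center (4, -3), major axis horizontal; a² = 100, b² = 36.
c² = a² - b² = 100 - 36 = 64, so c = 8.
Foci lie on the horizontal axis through the center: (h ± c, k).

(-4, -3) and (12, -3)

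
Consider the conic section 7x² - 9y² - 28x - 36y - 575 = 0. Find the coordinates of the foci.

Rearranging, 7(x² - 4x) -9(y² + 4y) = 575.
Complete the square in x and y: 7(x - 2)² -9(y + 2)² = 575 + 28 - 36 = 567
Divide through by 567 to get (x - 2)²/81 - (y + 2)²/63 = 1.
Hyperbola, center (2, -2), transverse axis horizontal; a² = 81, b² = 63.
c² = a² + b² = 81 + 63 = 144, so c = 12.
Foci lie on the horizontal axis through the center: (h ± c, k).

(-10, -2) and (14, -2)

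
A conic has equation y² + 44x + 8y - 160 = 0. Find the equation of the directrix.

Only y is squared. Complete the square in y: (y + 4)² = -44(x - 4).
Vertex (4, -4); 4p = -44 so p = -11. Opens left.
Directrix is the vertical line x = h − p = 4 − (-11) = 15.

x = 15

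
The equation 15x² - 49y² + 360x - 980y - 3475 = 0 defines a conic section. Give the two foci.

(-20, -10) and (-4, -10)

Rearranging, 15(x² + 24x) -49(y² + 20y) = 3475.
Complete the square in x and y: 15(x + 12)² -49(y + 10)² = 3475 + 2160 - 4900 = 735
Divide through by 735 to get (x + 12)²/49 - (y + 10)²/15 = 1.
Hyperbola, center (-12, -10), transverse axis horizontal; a² = 49, b² = 15.
c² = a² + b² = 49 + 15 = 64, so c = 8.
Foci lie on the horizontal axis through the center: (h ± c, k).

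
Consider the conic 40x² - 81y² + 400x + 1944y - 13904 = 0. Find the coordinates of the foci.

Collect terms: 40(x² + 10x) -81(y² - 24y) = 13904
Completing the square gives 40(x + 5)² -81(y - 12)² = 13904 + 1000 - 11664 = 3240.
Divide through by 3240 to get (x + 5)²/81 - (y - 12)²/40 = 1.
Hyperbola, center (-5, 12), transverse axis horizontal; a² = 81, b² = 40.
c² = a² + b² = 81 + 40 = 121, so c = 11.
Foci lie on the horizontal axis through the center: (h ± c, k).

(-16, 12) and (6, 12)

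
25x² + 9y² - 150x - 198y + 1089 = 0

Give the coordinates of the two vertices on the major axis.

(3, 6) and (3, 16)

Collect terms: 25(x² - 6x) + 9(y² - 22y) = -1089
25(x - 3)² + 9(y - 11)² = -1089 + 225 + 1089 = 225
Dividing both sides by 225: (x - 3)²/9 + (y - 11)²/25 = 1
Ellipse, center (3, 11), major axis vertical; a² = 25, b² = 9.
a = 5. Vertices at (h, k ± a).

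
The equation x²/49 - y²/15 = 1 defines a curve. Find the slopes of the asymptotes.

Center (0, 0). The positive term is the x-term, so the transverse axis is horizontal; a² = 49, b² = 15.
For a horizontal hyperbola the asymptotes have slope ±b/a.
Here that is ±√15/7.

√15/7 and -√15/7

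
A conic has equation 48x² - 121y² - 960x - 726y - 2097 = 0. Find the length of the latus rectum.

96/11

Group the x- and y-terms: 48(x² - 20x) -121(y² + 6y) = 2097
Complete the square in x and y: 48(x - 10)² -121(y + 3)² = 2097 + 4800 - 1089 = 5808
Dividing both sides by 5808: (x - 10)²/121 - (y + 3)²/48 = 1
Hyperbola, center (10, -3), transverse axis horizontal; a² = 121, b² = 48.
Latus rectum length = 2b²/a = 2·48/11 = 96/11.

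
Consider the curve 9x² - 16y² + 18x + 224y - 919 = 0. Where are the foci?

Group the x- and y-terms: 9(x² + 2x) -16(y² - 14y) = 919
Completing the square gives 9(x + 1)² -16(y - 7)² = 919 + 9 - 784 = 144.
Divide through by 144 to get (x + 1)²/16 - (y - 7)²/9 = 1.
Hyperbola, center (-1, 7), transverse axis horizontal; a² = 16, b² = 9.
c² = a² + b² = 16 + 9 = 25, so c = 5.
Foci lie on the horizontal axis through the center: (h ± c, k).

(-6, 7) and (4, 7)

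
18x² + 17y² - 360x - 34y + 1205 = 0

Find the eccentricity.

e = √2/6

Collect terms: 18(x² - 20x) + 17(y² - 2y) = -1205
Complete the square in x and y: 18(x - 10)² + 17(y - 1)² = -1205 + 1800 + 17 = 612
Divide by 612: (x - 10)²/34 + (y - 1)²/36 = 1
Ellipse, center (10, 1), major axis vertical; a² = 36, b² = 34.
c² = a² - b² = 2, so c = √2.
e = c/a = √2/6.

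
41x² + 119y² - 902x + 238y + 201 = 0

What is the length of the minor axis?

Rearranging, 41(x² - 22x) + 119(y² + 2y) = -201.
Complete the square: 41(x - 11)² + 119(y + 1)² = -201 + 4961 + 119 = 4879
Dividing both sides by 4879: (x - 11)²/119 + (y + 1)²/41 = 1
Ellipse, center (11, -1), major axis horizontal; a² = 119, b² = 41.
b² = 41 so b = √41; the minor axis has length 2b = 2√41.

2√41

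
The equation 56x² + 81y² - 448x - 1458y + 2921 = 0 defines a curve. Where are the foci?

(-1, 9) and (9, 9)

56(x² - 8x) + 81(y² - 18y) = -2921
Completing the square gives 56(x - 4)² + 81(y - 9)² = -2921 + 896 + 6561 = 4536.
Divide by 4536: (x - 4)²/81 + (y - 9)²/56 = 1
Ellipse, center (4, 9), major axis horizontal; a² = 81, b² = 56.
c² = a² - b² = 81 - 56 = 25, so c = 5.
Foci lie on the horizontal axis through the center: (h ± c, k).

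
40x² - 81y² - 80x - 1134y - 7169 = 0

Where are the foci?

(-10, -7) and (12, -7)

Rearranging, 40(x² - 2x) -81(y² + 14y) = 7169.
40(x - 1)² -81(y + 7)² = 7169 + 40 - 3969 = 3240
Divide by 3240: (x - 1)²/81 - (y + 7)²/40 = 1
Hyperbola, center (1, -7), transverse axis horizontal; a² = 81, b² = 40.
c² = a² + b² = 81 + 40 = 121, so c = 11.
Foci lie on the horizontal axis through the center: (h ± c, k).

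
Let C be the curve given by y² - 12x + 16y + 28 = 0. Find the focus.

(0, -8)

Only y is squared. Complete the square in y: (y + 8)² = 12(x + 3).
Vertex (-3, -8); 4p = 12 so p = 3. Opens right.
Focus is p units from the vertex along the axis: (h + p, k).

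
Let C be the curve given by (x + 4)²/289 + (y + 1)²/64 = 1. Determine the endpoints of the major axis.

(-21, -1) and (13, -1)

Center (-4, -1). The larger denominator 289 sits under the x-term, so the major axis is horizontal; a² = 289, b² = 64.
a = 17. Vertices at (h ± a, k).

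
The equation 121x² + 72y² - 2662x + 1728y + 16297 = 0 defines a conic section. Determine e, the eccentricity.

121(x² - 22x) + 72(y² + 24y) = -16297
121(x - 11)² + 72(y + 12)² = -16297 + 14641 + 10368 = 8712
Divide by 8712: (x - 11)²/72 + (y + 12)²/121 = 1
Ellipse, center (11, -12), major axis vertical; a² = 121, b² = 72.
c² = a² - b² = 49, so c = 7.
e = c/a = 7/11.

e = 7/11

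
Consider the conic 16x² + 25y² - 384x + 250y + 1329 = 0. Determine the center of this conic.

(12, -5)

Group: 16(x² - 24x) + 25(y² + 10y) = -1329
Complete the square: 16(x - 12)² + 25(y + 5)² = -1329 + 2304 + 625 = 1600
Divide by 1600: (x - 12)²/100 + (y + 5)²/64 = 1
Ellipse with center (12, -5).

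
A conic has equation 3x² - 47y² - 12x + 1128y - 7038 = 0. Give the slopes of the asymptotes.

√141/47 and -√141/47

Rearranging, 3(x² - 4x) -47(y² - 24y) = 7038.
3(x - 2)² -47(y - 12)² = 7038 + 12 - 6768 = 282
Dividing both sides by 282: (x - 2)²/94 - (y - 12)²/6 = 1
Hyperbola, center (2, 12), transverse axis horizontal; a² = 94, b² = 6.
For a horizontal hyperbola the asymptotes have slope ±b/a.
Here that is ±√6/√94 = ±√141/47.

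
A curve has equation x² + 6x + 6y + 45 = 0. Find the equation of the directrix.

Only x is squared. Complete the square in x: (x + 3)² = -6(y + 6).
Vertex (-3, -6); 4p = -6 so p = -3/2. Opens down.
Directrix is the horizontal line y = k − p = -6 − (-3/2) = -9/2.

y = -9/2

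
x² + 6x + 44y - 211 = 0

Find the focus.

(-3, -6)

Only x is squared. Complete the square in x: (x + 3)² = -44(y - 5).
Vertex (-3, 5); 4p = -44 so p = -11. Opens down.
Focus is p units from the vertex along the axis: (h, k + p).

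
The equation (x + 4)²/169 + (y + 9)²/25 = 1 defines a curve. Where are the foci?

(-16, -9) and (8, -9)

Center (-4, -9). The larger denominator 169 sits under the x-term, so the major axis is horizontal; a² = 169, b² = 25.
c² = a² - b² = 169 - 25 = 144, so c = 12.
Foci lie on the horizontal axis through the center: (h ± c, k).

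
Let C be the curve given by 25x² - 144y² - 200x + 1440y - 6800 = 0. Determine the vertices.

(-8, 5) and (16, 5)

Collect terms: 25(x² - 8x) -144(y² - 10y) = 6800
Completing the square gives 25(x - 4)² -144(y - 5)² = 6800 + 400 - 3600 = 3600.
Divide through by 3600 to get (x - 4)²/144 - (y - 5)²/25 = 1.
Hyperbola, center (4, 5), transverse axis horizontal; a² = 144, b² = 25.
a = 12. Vertices at (h ± a, k).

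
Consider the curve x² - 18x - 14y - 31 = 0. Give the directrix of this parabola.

y = -23/2

Only x is squared. Complete the square in x: (x - 9)² = 14(y + 8).
Vertex (9, -8); 4p = 14 so p = 7/2. Opens up.
Directrix is the horizontal line y = k − p = -8 − (7/2) = -23/2.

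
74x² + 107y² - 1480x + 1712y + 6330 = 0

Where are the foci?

(10 - √33, -8) and (10 + √33, -8)

Collect terms: 74(x² - 20x) + 107(y² + 16y) = -6330
Complete the square: 74(x - 10)² + 107(y + 8)² = -6330 + 7400 + 6848 = 7918
Divide by 7918: (x - 10)²/107 + (y + 8)²/74 = 1
Ellipse, center (10, -8), major axis horizontal; a² = 107, b² = 74.
c² = a² - b² = 107 - 74 = 33, so c = √33.
Foci lie on the horizontal axis through the center: (h ± c, k).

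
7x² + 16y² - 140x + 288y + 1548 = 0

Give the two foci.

Collect terms: 7(x² - 20x) + 16(y² + 18y) = -1548
7(x - 10)² + 16(y + 9)² = -1548 + 700 + 1296 = 448
Dividing both sides by 448: (x - 10)²/64 + (y + 9)²/28 = 1
Ellipse, center (10, -9), major axis horizontal; a² = 64, b² = 28.
c² = a² - b² = 64 - 28 = 36, so c = 6.
Foci lie on the horizontal axis through the center: (h ± c, k).

(4, -9) and (16, -9)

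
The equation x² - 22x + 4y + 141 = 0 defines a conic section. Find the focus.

(11, -6)

Only x is squared. Complete the square in x: (x - 11)² = -4(y + 5).
Vertex (11, -5); 4p = -4 so p = -1. Opens down.
Focus is p units from the vertex along the axis: (h, k + p).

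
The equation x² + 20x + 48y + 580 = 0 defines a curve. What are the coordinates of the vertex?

Only x is squared. Complete the square in x: (x + 10)² = -48(y + 10).
Vertex (-10, -10); 4p = -48 so p = -12. Opens down.

(-10, -10)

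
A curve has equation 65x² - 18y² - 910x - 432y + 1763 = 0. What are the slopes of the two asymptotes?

Collect terms: 65(x² - 14x) -18(y² + 24y) = -1763
Complete the square in x and y: 65(x - 7)² -18(y + 12)² = -1763 + 3185 - 2592 = -1170
Dividing both sides by -1170: (y + 12)²/65 - (x - 7)²/18 = 1
Hyperbola, center (7, -12), transverse axis vertical; a² = 65, b² = 18.
For a vertical hyperbola the asymptotes have slope ±a/b.
Here that is ±√65/3√2 = ±√130/6.

√130/6 and -√130/6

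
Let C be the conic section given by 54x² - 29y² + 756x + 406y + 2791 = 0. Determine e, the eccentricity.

Rearranging, 54(x² + 14x) -29(y² - 14y) = -2791.
54(x + 7)² -29(y - 7)² = -2791 + 2646 - 1421 = -1566
Divide by -1566: (y - 7)²/54 - (x + 7)²/29 = 1
Hyperbola, center (-7, 7), transverse axis vertical; a² = 54, b² = 29.
c² = a² + b² = 83, so c = √83.
e = c/a = √83/3√6 = √498/18.

e = √498/18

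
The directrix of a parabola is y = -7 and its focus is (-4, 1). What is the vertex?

(-4, -3)

The vertex is the midpoint between the focus and the directrix along the axis of symmetry.
Axis is vertical (directrix is horizontal). Vertex y-coordinate = (1 + (-7))/2 = -3; x-coordinate = -4.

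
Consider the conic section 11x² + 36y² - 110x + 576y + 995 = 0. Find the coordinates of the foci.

(-5, -8) and (15, -8)

Collect terms: 11(x² - 10x) + 36(y² + 16y) = -995
Completing the square gives 11(x - 5)² + 36(y + 8)² = -995 + 275 + 2304 = 1584.
Dividing both sides by 1584: (x - 5)²/144 + (y + 8)²/44 = 1
Ellipse, center (5, -8), major axis horizontal; a² = 144, b² = 44.
c² = a² - b² = 144 - 44 = 100, so c = 10.
Foci lie on the horizontal axis through the center: (h ± c, k).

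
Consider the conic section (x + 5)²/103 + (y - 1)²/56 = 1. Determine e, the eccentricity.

Center (-5, 1). The larger denominator 103 sits under the x-term, so the major axis is horizontal; a² = 103, b² = 56.
c² = a² - b² = 47, so c = √47.
e = c/a = √47/√103 = √4841/103.

e = √4841/103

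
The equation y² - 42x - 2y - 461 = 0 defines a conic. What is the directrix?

x = -43/2

Only y is squared. Complete the square in y: (y - 1)² = 42(x + 11).
Vertex (-11, 1); 4p = 42 so p = 21/2. Opens right.
Directrix is the vertical line x = h − p = -11 − (21/2) = -43/2.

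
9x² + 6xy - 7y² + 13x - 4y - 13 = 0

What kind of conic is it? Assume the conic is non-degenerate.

A = 9, B = 6, C = -7.
Discriminant B² − 4AC = 6² − 4·9·(-7) = 288.
B² − 4AC > 0 ⇒ hyperbola.

hyperbola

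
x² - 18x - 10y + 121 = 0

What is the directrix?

y = 3/2

Only x is squared. Complete the square in x: (x - 9)² = 10(y - 4).
Vertex (9, 4); 4p = 10 so p = 5/2. Opens up.
Directrix is the horizontal line y = k − p = 4 − (5/2) = 3/2.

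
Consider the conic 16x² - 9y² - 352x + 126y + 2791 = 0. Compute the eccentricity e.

e = 5/4

Group: 16(x² - 22x) -9(y² - 14y) = -2791
16(x - 11)² -9(y - 7)² = -2791 + 1936 - 441 = -1296
Divide by -1296: (y - 7)²/144 - (x - 11)²/81 = 1
Hyperbola, center (11, 7), transverse axis vertical; a² = 144, b² = 81.
c² = a² + b² = 225, so c = 15.
e = c/a = 15/12 = 5/4.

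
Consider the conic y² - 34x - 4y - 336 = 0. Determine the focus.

Only y is squared. Complete the square in y: (y - 2)² = 34(x + 10).
Vertex (-10, 2); 4p = 34 so p = 17/2. Opens right.
Focus is p units from the vertex along the axis: (h + p, k).

(-3/2, 2)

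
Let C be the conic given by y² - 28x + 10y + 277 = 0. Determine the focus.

(16, -5)

Only y is squared. Complete the square in y: (y + 5)² = 28(x - 9).
Vertex (9, -5); 4p = 28 so p = 7. Opens right.
Focus is p units from the vertex along the axis: (h + p, k).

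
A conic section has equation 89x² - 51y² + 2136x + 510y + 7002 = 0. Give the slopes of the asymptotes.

Group: 89(x² + 24x) -51(y² - 10y) = -7002
Complete the square in x and y: 89(x + 12)² -51(y - 5)² = -7002 + 12816 - 1275 = 4539
Divide by 4539: (x + 12)²/51 - (y - 5)²/89 = 1
Hyperbola, center (-12, 5), transverse axis horizontal; a² = 51, b² = 89.
For a horizontal hyperbola the asymptotes have slope ±b/a.
Here that is ±√89/√51 = ±√4539/51.

√4539/51 and -√4539/51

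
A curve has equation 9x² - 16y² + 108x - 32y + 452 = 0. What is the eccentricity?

Rearranging, 9(x² + 12x) -16(y² + 2y) = -452.
Complete the square: 9(x + 6)² -16(y + 1)² = -452 + 324 - 16 = -144
Divide by -144: (y + 1)²/9 - (x + 6)²/16 = 1
Hyperbola, center (-6, -1), transverse axis vertical; a² = 9, b² = 16.
c² = a² + b² = 25, so c = 5.
e = c/a = 5/3.

e = 5/3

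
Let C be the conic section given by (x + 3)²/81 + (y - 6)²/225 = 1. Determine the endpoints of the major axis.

Center (-3, 6). The larger denominator 225 sits under the y-term, so the major axis is vertical; a² = 225, b² = 81.
a = 15. Vertices at (h, k ± a).

(-3, -9) and (-3, 21)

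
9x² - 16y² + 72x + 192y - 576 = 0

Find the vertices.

(-8, 6) and (0, 6)

Group the x- and y-terms: 9(x² + 8x) -16(y² - 12y) = 576
Complete the square: 9(x + 4)² -16(y - 6)² = 576 + 144 - 576 = 144
Dividing both sides by 144: (x + 4)²/16 - (y - 6)²/9 = 1
Hyperbola, center (-4, 6), transverse axis horizontal; a² = 16, b² = 9.
a = 4. Vertices at (h ± a, k).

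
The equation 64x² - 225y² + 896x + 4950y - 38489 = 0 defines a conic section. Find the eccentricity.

e = 17/15

Group the x- and y-terms: 64(x² + 14x) -225(y² - 22y) = 38489
Complete the square in x and y: 64(x + 7)² -225(y - 11)² = 38489 + 3136 - 27225 = 14400
Divide through by 14400 to get (x + 7)²/225 - (y - 11)²/64 = 1.
Hyperbola, center (-7, 11), transverse axis horizontal; a² = 225, b² = 64.
c² = a² + b² = 289, so c = 17.
e = c/a = 17/15.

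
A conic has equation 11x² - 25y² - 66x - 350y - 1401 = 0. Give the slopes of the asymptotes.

√11/5 and -√11/5

Rearranging, 11(x² - 6x) -25(y² + 14y) = 1401.
Complete the square in x and y: 11(x - 3)² -25(y + 7)² = 1401 + 99 - 1225 = 275
Divide through by 275 to get (x - 3)²/25 - (y + 7)²/11 = 1.
Hyperbola, center (3, -7), transverse axis horizontal; a² = 25, b² = 11.
For a horizontal hyperbola the asymptotes have slope ±b/a.
Here that is ±√11/5.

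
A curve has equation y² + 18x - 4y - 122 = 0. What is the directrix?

x = 23/2

Only y is squared. Complete the square in y: (y - 2)² = -18(x - 7).
Vertex (7, 2); 4p = -18 so p = -9/2. Opens left.
Directrix is the vertical line x = h − p = 7 − (-9/2) = 23/2.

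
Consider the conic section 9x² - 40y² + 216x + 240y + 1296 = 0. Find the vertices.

Collect terms: 9(x² + 24x) -40(y² - 6y) = -1296
9(x + 12)² -40(y - 3)² = -1296 + 1296 - 360 = -360
Dividing both sides by -360: (y - 3)²/9 - (x + 12)²/40 = 1
Hyperbola, center (-12, 3), transverse axis vertical; a² = 9, b² = 40.
a = 3. Vertices at (h, k ± a).

(-12, 0) and (-12, 6)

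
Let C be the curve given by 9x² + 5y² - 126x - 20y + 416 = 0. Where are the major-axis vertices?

(7, -1) and (7, 5)

Group: 9(x² - 14x) + 5(y² - 4y) = -416
Complete the square: 9(x - 7)² + 5(y - 2)² = -416 + 441 + 20 = 45
Divide by 45: (x - 7)²/5 + (y - 2)²/9 = 1
Ellipse, center (7, 2), major axis vertical; a² = 9, b² = 5.
a = 3. Vertices at (h, k ± a).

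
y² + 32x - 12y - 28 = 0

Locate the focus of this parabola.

(-6, 6)

Only y is squared. Complete the square in y: (y - 6)² = -32(x - 2).
Vertex (2, 6); 4p = -32 so p = -8. Opens left.
Focus is p units from the vertex along the axis: (h + p, k).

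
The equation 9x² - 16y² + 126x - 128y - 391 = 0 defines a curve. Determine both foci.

(-17, -4) and (3, -4)

Group: 9(x² + 14x) -16(y² + 8y) = 391
Complete the square in x and y: 9(x + 7)² -16(y + 4)² = 391 + 441 - 256 = 576
Dividing both sides by 576: (x + 7)²/64 - (y + 4)²/36 = 1
Hyperbola, center (-7, -4), transverse axis horizontal; a² = 64, b² = 36.
c² = a² + b² = 64 + 36 = 100, so c = 10.
Foci lie on the horizontal axis through the center: (h ± c, k).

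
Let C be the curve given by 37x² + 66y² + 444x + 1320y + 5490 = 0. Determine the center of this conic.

37(x² + 12x) + 66(y² + 20y) = -5490
Complete the square in x and y: 37(x + 6)² + 66(y + 10)² = -5490 + 1332 + 6600 = 2442
Divide by 2442: (x + 6)²/66 + (y + 10)²/37 = 1
Ellipse with center (-6, -10).

(-6, -10)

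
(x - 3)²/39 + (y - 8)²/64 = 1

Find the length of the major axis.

16

Center (3, 8). The larger denominator 64 sits under the y-term, so the major axis is vertical; a² = 64, b² = 39.
a² = 64 so a = 8; the major axis has length 2a = 16.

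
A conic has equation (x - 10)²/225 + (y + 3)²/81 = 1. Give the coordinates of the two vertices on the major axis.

(-5, -3) and (25, -3)

Center (10, -3). The larger denominator 225 sits under the x-term, so the major axis is horizontal; a² = 225, b² = 81.
a = 15. Vertices at (h ± a, k).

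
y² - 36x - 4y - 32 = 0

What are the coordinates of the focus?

Only y is squared. Complete the square in y: (y - 2)² = 36(x + 1).
Vertex (-1, 2); 4p = 36 so p = 9. Opens right.
Focus is p units from the vertex along the axis: (h + p, k).

(8, 2)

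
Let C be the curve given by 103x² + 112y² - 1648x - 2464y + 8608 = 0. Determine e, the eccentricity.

e = 3√7/28

Collect terms: 103(x² - 16x) + 112(y² - 22y) = -8608
Complete the square in x and y: 103(x - 8)² + 112(y - 11)² = -8608 + 6592 + 13552 = 11536
Dividing both sides by 11536: (x - 8)²/112 + (y - 11)²/103 = 1
Ellipse, center (8, 11), major axis horizontal; a² = 112, b² = 103.
c² = a² - b² = 9, so c = 3.
e = c/a = 3/4√7 = 3√7/28.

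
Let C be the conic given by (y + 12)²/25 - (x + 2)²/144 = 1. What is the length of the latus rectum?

288/5

Center (-2, -12). The positive term is the y-term, so the transverse axis is vertical; a² = 25, b² = 144.
Latus rectum length = 2b²/a = 2·144/5 = 288/5.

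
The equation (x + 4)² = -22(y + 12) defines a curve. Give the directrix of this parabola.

Vertex (-4, -12); 4p = -22 so p = -11/2. Opens down.
Directrix is the horizontal line y = k − p = -12 − (-11/2) = -13/2.

y = -13/2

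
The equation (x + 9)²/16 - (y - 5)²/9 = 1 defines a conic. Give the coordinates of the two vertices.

Center (-9, 5). The positive term is the x-term, so the transverse axis is horizontal; a² = 16, b² = 9.
a = 4. Vertices at (h ± a, k).

(-13, 5) and (-5, 5)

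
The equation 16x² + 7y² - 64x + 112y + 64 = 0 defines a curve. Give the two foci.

(2, -14) and (2, -2)

Collect terms: 16(x² - 4x) + 7(y² + 16y) = -64
Completing the square gives 16(x - 2)² + 7(y + 8)² = -64 + 64 + 448 = 448.
Dividing both sides by 448: (x - 2)²/28 + (y + 8)²/64 = 1
Ellipse, center (2, -8), major axis vertical; a² = 64, b² = 28.
c² = a² - b² = 64 - 28 = 36, so c = 6.
Foci lie on the vertical axis through the center: (h, k ± c).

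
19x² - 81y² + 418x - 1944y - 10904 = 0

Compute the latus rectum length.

38/9

19(x² + 22x) -81(y² + 24y) = 10904
Complete the square in x and y: 19(x + 11)² -81(y + 12)² = 10904 + 2299 - 11664 = 1539
Divide through by 1539 to get (x + 11)²/81 - (y + 12)²/19 = 1.
Hyperbola, center (-11, -12), transverse axis horizontal; a² = 81, b² = 19.
Latus rectum length = 2b²/a = 2·19/9 = 38/9.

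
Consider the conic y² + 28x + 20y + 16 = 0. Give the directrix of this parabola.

x = 10

Only y is squared. Complete the square in y: (y + 10)² = -28(x - 3).
Vertex (3, -10); 4p = -28 so p = -7. Opens left.
Directrix is the vertical line x = h − p = 3 − (-7) = 10.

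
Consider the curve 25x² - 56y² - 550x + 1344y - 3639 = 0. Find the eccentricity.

e = 9/5

Rearranging, 25(x² - 22x) -56(y² - 24y) = 3639.
25(x - 11)² -56(y - 12)² = 3639 + 3025 - 8064 = -1400
Divide by -1400: (y - 12)²/25 - (x - 11)²/56 = 1
Hyperbola, center (11, 12), transverse axis vertical; a² = 25, b² = 56.
c² = a² + b² = 81, so c = 9.
e = c/a = 9/5.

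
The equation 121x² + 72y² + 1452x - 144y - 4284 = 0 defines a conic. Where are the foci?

Collect terms: 121(x² + 12x) + 72(y² - 2y) = 4284
Complete the square: 121(x + 6)² + 72(y - 1)² = 4284 + 4356 + 72 = 8712
Divide through by 8712 to get (x + 6)²/72 + (y - 1)²/121 = 1.
Ellipse, center (-6, 1), major axis vertical; a² = 121, b² = 72.
c² = a² - b² = 121 - 72 = 49, so c = 7.
Foci lie on the vertical axis through the center: (h, k ± c).

(-6, -6) and (-6, 8)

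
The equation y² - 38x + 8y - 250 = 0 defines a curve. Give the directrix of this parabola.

x = -33/2

Only y is squared. Complete the square in y: (y + 4)² = 38(x + 7).
Vertex (-7, -4); 4p = 38 so p = 19/2. Opens right.
Directrix is the vertical line x = h − p = -7 − (19/2) = -33/2.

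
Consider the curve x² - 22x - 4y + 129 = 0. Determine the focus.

Only x is squared. Complete the square in x: (x - 11)² = 4(y - 2).
Vertex (11, 2); 4p = 4 so p = 1. Opens up.
Focus is p units from the vertex along the axis: (h, k + p).

(11, 3)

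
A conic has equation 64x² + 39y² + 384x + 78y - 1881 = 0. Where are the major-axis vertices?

Collect terms: 64(x² + 6x) + 39(y² + 2y) = 1881
Complete the square in x and y: 64(x + 3)² + 39(y + 1)² = 1881 + 576 + 39 = 2496
Divide by 2496: (x + 3)²/39 + (y + 1)²/64 = 1
Ellipse, center (-3, -1), major axis vertical; a² = 64, b² = 39.
a = 8. Vertices at (h, k ± a).

(-3, -9) and (-3, 7)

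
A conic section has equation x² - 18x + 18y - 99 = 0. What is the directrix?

y = 29/2

Only x is squared. Complete the square in x: (x - 9)² = -18(y - 10).
Vertex (9, 10); 4p = -18 so p = -9/2. Opens down.
Directrix is the horizontal line y = k − p = 10 − (-9/2) = 29/2.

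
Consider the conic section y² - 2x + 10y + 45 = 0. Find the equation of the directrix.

Only y is squared. Complete the square in y: (y + 5)² = 2(x - 10).
Vertex (10, -5); 4p = 2 so p = 1/2. Opens right.
Directrix is the vertical line x = h − p = 10 − (1/2) = 19/2.

x = 19/2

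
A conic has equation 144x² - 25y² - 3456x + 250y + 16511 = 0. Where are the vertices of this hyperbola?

Rearranging, 144(x² - 24x) -25(y² - 10y) = -16511.
Complete the square in x and y: 144(x - 12)² -25(y - 5)² = -16511 + 20736 - 625 = 3600
Divide through by 3600 to get (x - 12)²/25 - (y - 5)²/144 = 1.
Hyperbola, center (12, 5), transverse axis horizontal; a² = 25, b² = 144.
a = 5. Vertices at (h ± a, k).

(7, 5) and (17, 5)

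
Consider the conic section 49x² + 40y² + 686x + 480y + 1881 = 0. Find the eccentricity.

Group: 49(x² + 14x) + 40(y² + 12y) = -1881
Completing the square gives 49(x + 7)² + 40(y + 6)² = -1881 + 2401 + 1440 = 1960.
Divide by 1960: (x + 7)²/40 + (y + 6)²/49 = 1
Ellipse, center (-7, -6), major axis vertical; a² = 49, b² = 40.
c² = a² - b² = 9, so c = 3.
e = c/a = 3/7.

e = 3/7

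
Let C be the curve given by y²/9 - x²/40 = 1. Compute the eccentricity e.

e = 7/3

Center (0, 0). The positive term is the y-term, so the transverse axis is vertical; a² = 9, b² = 40.
c² = a² + b² = 49, so c = 7.
e = c/a = 7/3.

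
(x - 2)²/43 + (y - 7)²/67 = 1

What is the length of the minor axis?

Center (2, 7). The larger denominator 67 sits under the y-term, so the major axis is vertical; a² = 67, b² = 43.
b² = 43 so b = √43; the minor axis has length 2b = 2√43.

2√43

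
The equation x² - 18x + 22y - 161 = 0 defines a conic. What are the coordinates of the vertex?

Only x is squared. Complete the square in x: (x - 9)² = -22(y - 11).
Vertex (9, 11); 4p = -22 so p = -11/2. Opens down.

(9, 11)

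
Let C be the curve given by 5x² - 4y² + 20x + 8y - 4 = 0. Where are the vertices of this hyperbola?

5(x² + 4x) -4(y² - 2y) = 4
Complete the square: 5(x + 2)² -4(y - 1)² = 4 + 20 - 4 = 20
Divide by 20: (x + 2)²/4 - (y - 1)²/5 = 1
Hyperbola, center (-2, 1), transverse axis horizontal; a² = 4, b² = 5.
a = 2. Vertices at (h ± a, k).

(-4, 1) and (0, 1)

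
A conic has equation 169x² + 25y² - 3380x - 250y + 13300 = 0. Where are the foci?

Group: 169(x² - 20x) + 25(y² - 10y) = -13300
Complete the square: 169(x - 10)² + 25(y - 5)² = -13300 + 16900 + 625 = 4225
Divide through by 4225 to get (x - 10)²/25 + (y - 5)²/169 = 1.
Ellipse, center (10, 5), major axis vertical; a² = 169, b² = 25.
c² = a² - b² = 169 - 25 = 144, so c = 12.
Foci lie on the vertical axis through the center: (h, k ± c).

(10, -7) and (10, 17)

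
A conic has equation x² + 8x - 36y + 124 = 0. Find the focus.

Only x is squared. Complete the square in x: (x + 4)² = 36(y - 3).
Vertex (-4, 3); 4p = 36 so p = 9. Opens up.
Focus is p units from the vertex along the axis: (h, k + p).

(-4, 12)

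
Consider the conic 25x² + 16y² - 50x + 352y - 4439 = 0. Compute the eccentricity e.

Group the x- and y-terms: 25(x² - 2x) + 16(y² + 22y) = 4439
Complete the square in x and y: 25(x - 1)² + 16(y + 11)² = 4439 + 25 + 1936 = 6400
Dividing both sides by 6400: (x - 1)²/256 + (y + 11)²/400 = 1
Ellipse, center (1, -11), major axis vertical; a² = 400, b² = 256.
c² = a² - b² = 144, so c = 12.
e = c/a = 12/20 = 3/5.

e = 3/5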